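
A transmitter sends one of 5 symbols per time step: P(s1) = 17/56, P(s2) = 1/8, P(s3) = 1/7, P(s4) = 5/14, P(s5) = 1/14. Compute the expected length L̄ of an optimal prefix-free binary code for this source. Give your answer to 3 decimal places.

2.179 bits/symbol

Repeatedly combine the two least-probable nodes; the expected code length is the sum of the merged weights.
merge 1/14 + 1/8 → 11/56
merge 1/7 + 11/56 → 19/56
merge 17/56 + 19/56 → 9/14
merge 5/14 + 9/14 → 1
L = 11/56 + 19/56 + 9/14 + 1 = 61/28 ≈ 2.179 bits/symbol.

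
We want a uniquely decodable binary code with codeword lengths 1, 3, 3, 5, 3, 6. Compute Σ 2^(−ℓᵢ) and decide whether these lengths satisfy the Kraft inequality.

With common denominator 2^6 = 64: Σ 2^(−ℓᵢ) = 32/64 + 8/64 + 8/64 + 2/64 + 8/64 + 1/64 = 59/64 = 0.921875.
Kraft's inequality requires Σ ≤ 1; here Σ = 0.921875 ≤ 1, so such a prefix code exists.

0.921875; yes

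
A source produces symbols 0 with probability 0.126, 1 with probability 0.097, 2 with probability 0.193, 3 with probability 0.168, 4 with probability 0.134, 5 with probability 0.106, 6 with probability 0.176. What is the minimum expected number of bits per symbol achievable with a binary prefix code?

2.807 bits/symbol

Repeatedly combine the two least-probable nodes; the expected code length is the sum of the merged weights.
merge 97/1000 + 53/500 → 203/1000
merge 63/500 + 67/500 → 13/50
merge 21/125 + 22/125 → 43/125
merge 193/1000 + 203/1000 → 99/250
merge 13/50 + 43/125 → 151/250
merge 99/250 + 151/250 → 1
L = 203/1000 + 13/50 + 43/125 + 99/250 + 151/250 + 1 = 2807/1000 = 2.807 bits/symbol.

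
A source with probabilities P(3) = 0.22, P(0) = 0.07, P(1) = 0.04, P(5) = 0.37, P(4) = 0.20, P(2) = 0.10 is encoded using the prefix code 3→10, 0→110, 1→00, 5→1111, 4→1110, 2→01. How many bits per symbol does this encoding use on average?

L̄ = Σ pᵢ·ℓᵢ = 0.22·2 + 0.07·3 + 0.04·2 + 0.37·4 + 0.20·4 + 0.10·2 = 3.21 bits/symbol.

3.21 bits/symbol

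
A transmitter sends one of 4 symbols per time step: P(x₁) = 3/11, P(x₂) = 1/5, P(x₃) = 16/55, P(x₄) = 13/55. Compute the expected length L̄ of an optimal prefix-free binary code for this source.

2 bits/symbol

Repeatedly combine the two least-probable nodes; the expected code length is the sum of the merged weights.
merge 1/5 + 13/55 → 24/55
merge 3/11 + 16/55 → 31/55
merge 24/55 + 31/55 → 1
L = 24/55 + 31/55 + 1 = 2 bits/symbol.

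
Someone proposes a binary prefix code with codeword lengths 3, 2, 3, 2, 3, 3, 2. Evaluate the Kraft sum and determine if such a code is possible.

With common denominator 2^3 = 8: Σ 2^(−ℓᵢ) = 1/8 + 2/8 + 1/8 + 2/8 + 1/8 + 1/8 + 2/8 = 10/8 = 1.25.
Kraft's inequality requires Σ ≤ 1; here Σ = 1.25 > 1, so no such prefix code exists.

1.25; no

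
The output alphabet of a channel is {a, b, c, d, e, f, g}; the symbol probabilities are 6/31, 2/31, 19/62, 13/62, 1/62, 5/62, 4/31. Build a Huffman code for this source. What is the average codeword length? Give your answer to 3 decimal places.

2.532 bits/symbol

Repeatedly combine the two least-probable nodes; the expected code length is the sum of the merged weights.
merge 1/62 + 2/31 → 5/62
merge 5/62 + 5/62 → 5/31
merge 4/31 + 5/31 → 9/31
merge 6/31 + 13/62 → 25/62
merge 9/31 + 19/62 → 37/62
merge 25/62 + 37/62 → 1
L = 5/62 + 5/31 + 9/31 + 25/62 + 37/62 + 1 = 157/62 ≈ 2.532 bits/symbol.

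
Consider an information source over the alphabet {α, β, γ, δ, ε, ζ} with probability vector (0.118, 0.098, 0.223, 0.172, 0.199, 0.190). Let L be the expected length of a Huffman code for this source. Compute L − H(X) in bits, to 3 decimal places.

Entropy H = −Σ p log₂ p ≈ 2.5305 bits.
Huffman merges: 49/500+59/500→27/125; 43/250+19/100→181/500; 199/1000+27/125→83/200; 223/1000+181/500→117/200; 83/200+117/200→1. L = 1289/500 ≈ 2.5780.
L − H = 2.5780 − 2.5305 = 0.047 bits.

0.047 bits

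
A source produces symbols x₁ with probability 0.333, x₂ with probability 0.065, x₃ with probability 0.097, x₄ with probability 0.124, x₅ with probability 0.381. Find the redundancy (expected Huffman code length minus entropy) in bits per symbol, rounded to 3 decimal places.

Entropy H = −Σ p log₂ p ≈ 2.0149 bits.
Huffman merges: 13/200+97/1000→81/500; 31/250+81/500→143/500; 143/500+333/1000→619/1000; 381/1000+619/1000→1. L = 2067/1000 ≈ 2.0670.
L − H = 2.0670 − 2.0149 = 0.052 bits.

0.052 bits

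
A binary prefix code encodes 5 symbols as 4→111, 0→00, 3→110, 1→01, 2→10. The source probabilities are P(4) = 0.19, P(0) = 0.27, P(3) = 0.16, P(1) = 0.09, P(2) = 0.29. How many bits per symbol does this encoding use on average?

L̄ = Σ pᵢ·ℓᵢ = 0.19·3 + 0.27·2 + 0.16·3 + 0.09·2 + 0.29·2 = 2.35 bits/symbol.

2.35 bits/symbol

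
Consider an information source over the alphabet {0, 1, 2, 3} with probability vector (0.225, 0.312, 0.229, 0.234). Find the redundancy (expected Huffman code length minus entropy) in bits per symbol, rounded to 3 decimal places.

0.014 bits

Entropy H = −Σ p log₂ p ≈ 1.9858 bits.
Huffman merges: 9/40+229/1000→227/500; 117/500+39/125→273/500; 227/500+273/500→1. L = 2 ≈ 2.0000.
L − H = 2.0000 − 1.9858 = 0.014 bits.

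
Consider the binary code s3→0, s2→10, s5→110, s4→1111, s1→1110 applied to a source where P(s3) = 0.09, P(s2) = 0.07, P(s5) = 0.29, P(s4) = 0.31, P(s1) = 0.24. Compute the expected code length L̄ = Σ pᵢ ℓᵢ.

3.3 bits/symbol

L̄ = Σ pᵢ·ℓᵢ = 0.09·1 + 0.07·2 + 0.29·3 + 0.31·4 + 0.24·4 = 3.3 bits/symbol.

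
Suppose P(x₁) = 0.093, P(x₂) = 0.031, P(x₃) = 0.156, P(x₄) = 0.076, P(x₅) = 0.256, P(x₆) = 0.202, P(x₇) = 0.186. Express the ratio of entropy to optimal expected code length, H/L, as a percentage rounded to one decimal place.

98.0%

Entropy H = −Σ p log₂ p ≈ 2.5955 bits.
Huffman merges: 31/1000+19/250→107/1000; 93/1000+107/1000→1/5; 39/250+93/500→171/500; 1/5+101/500→201/500; 32/125+171/500→299/500; 201/500+299/500→1. L = 2649/1000 ≈ 2.6490.
Efficiency = H/L = 2.5955/2.6490 = 98.0%.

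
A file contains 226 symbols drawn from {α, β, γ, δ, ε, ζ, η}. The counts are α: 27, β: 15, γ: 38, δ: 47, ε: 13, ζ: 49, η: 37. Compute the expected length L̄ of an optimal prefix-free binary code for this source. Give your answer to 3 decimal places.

2.699 bits/symbol

Probabilities are the counts divided by 226.
Repeatedly combine the two least-probable nodes; the expected code length is the sum of the merged weights.
merge 13/226 + 15/226 → 14/113
merge 27/226 + 14/113 → 55/226
merge 37/226 + 19/113 → 75/226
merge 47/226 + 49/226 → 48/113
merge 55/226 + 75/226 → 65/113
merge 48/113 + 65/113 → 1
L = 14/113 + 55/226 + 75/226 + 48/113 + 65/113 + 1 = 305/113 ≈ 2.699 bits/symbol.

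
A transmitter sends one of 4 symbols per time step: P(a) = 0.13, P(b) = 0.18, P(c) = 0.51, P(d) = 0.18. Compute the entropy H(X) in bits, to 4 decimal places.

1.7687 bits

H = −Σ pᵢ log₂ pᵢ.
−0.13·log₂(0.13) = 0.3826
−0.18·log₂(0.18) = 0.4453
−0.51·log₂(0.51) = 0.4954
−0.18·log₂(0.18) = 0.4453
Sum ≈ 1.7687 → 1.7687 bits.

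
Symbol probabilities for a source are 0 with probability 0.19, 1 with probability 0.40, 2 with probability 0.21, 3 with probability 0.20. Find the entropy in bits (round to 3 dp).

1.921 bits

H = −Σ pᵢ log₂ pᵢ.
−0.19·log₂(0.19) = 0.4552
−0.40·log₂(0.40) = 0.5288
−0.21·log₂(0.21) = 0.4728
−0.20·log₂(0.20) = 0.4644
Sum ≈ 1.9212 → 1.921 bits.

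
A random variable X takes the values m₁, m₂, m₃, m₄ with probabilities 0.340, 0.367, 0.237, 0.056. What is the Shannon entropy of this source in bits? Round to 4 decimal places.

H = −Σ pᵢ log₂ pᵢ.
−0.340·log₂(0.340) = 0.5292
−0.367·log₂(0.367) = 0.5307
−0.237·log₂(0.237) = 0.4923
−0.056·log₂(0.056) = 0.2329
Sum ≈ 1.7850 → 1.7850 bits.

1.7850 bits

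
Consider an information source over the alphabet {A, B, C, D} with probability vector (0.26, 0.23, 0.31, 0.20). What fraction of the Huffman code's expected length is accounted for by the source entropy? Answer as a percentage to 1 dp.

Entropy H = −Σ p log₂ p ≈ 1.9811 bits.
Huffman merges: 1/5+23/100→43/100; 13/50+31/100→57/100; 43/100+57/100→1. L = 2 ≈ 2.0000.
Efficiency = H/L = 1.9811/2.0000 = 99.1%.

99.1%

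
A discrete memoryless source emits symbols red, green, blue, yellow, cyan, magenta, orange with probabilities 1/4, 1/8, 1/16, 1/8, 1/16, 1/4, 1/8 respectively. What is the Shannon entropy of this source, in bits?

2.625 bits

Each probability is a power of 1/2, so log₂(1/p) is an integer.
H = Σ p·log₂(1/p) = 1/4·2 + 1/8·3 + 1/16·4 + 1/8·3 + 1/16·4 + 1/4·2 + 1/8·3 = 2.625 bits.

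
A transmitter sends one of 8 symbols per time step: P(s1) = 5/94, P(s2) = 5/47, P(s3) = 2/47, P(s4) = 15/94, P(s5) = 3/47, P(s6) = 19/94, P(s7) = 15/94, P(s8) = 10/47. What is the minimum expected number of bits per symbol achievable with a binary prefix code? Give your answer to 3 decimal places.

2.840 bits/symbol

Repeatedly combine the two least-probable nodes; the expected code length is the sum of the merged weights.
merge 2/47 + 5/94 → 9/94
merge 3/47 + 9/94 → 15/94
merge 5/47 + 15/94 → 25/94
merge 15/94 + 15/94 → 15/47
merge 19/94 + 10/47 → 39/94
merge 25/94 + 15/47 → 55/94
merge 39/94 + 55/94 → 1
L = 9/94 + 15/94 + 25/94 + 15/47 + 39/94 + 55/94 + 1 = 267/94 ≈ 2.840 bits/symbol.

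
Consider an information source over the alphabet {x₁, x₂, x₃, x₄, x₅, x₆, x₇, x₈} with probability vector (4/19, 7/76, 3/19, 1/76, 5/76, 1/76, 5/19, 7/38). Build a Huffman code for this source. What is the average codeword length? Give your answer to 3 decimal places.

Repeatedly combine the two least-probable nodes; the expected code length is the sum of the merged weights.
merge 1/76 + 1/76 → 1/38
merge 1/38 + 5/76 → 7/76
merge 7/76 + 7/76 → 7/38
merge 3/19 + 7/38 → 13/38
merge 7/38 + 4/19 → 15/38
merge 5/19 + 13/38 → 23/38
merge 15/38 + 23/38 → 1
L = 1/38 + 7/76 + 7/38 + 13/38 + 15/38 + 23/38 + 1 = 201/76 ≈ 2.645 bits/symbol.

2.645 bits/symbol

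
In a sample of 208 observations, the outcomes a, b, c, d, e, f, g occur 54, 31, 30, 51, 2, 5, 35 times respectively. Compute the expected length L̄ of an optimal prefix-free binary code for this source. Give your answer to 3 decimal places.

Probabilities are the counts divided by 208.
Repeatedly combine the two least-probable nodes; the expected code length is the sum of the merged weights.
merge 1/104 + 5/208 → 7/208
merge 7/208 + 15/104 → 37/208
merge 31/208 + 35/208 → 33/104
merge 37/208 + 51/208 → 11/26
merge 27/104 + 33/104 → 15/26
merge 11/26 + 15/26 → 1
L = 7/208 + 37/208 + 33/104 + 11/26 + 15/26 + 1 = 263/104 ≈ 2.529 bits/symbol.

2.529 bits/symbol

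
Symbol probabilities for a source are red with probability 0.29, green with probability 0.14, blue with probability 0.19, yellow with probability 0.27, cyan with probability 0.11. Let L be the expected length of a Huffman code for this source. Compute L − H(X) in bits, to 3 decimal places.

0.019 bits

Entropy H = −Σ p log₂ p ≈ 2.2305 bits.
Huffman merges: 11/100+7/50→1/4; 19/100+1/4→11/25; 27/100+29/100→14/25; 11/25+14/25→1. L = 9/4 ≈ 2.2500.
L − H = 2.2500 − 2.2305 = 0.019 bits.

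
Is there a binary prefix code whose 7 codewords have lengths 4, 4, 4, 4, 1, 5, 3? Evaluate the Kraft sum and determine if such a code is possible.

With common denominator 2^5 = 32: Σ 2^(−ℓᵢ) = 2/32 + 2/32 + 2/32 + 2/32 + 16/32 + 1/32 + 4/32 = 29/32 = 0.90625.
Kraft's inequality requires Σ ≤ 1; here Σ = 0.90625 ≤ 1, so such a prefix code exists.

0.90625; yes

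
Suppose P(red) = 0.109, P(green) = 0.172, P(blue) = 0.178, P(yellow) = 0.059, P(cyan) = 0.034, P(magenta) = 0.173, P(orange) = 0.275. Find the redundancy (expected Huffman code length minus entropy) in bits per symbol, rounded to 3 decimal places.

Entropy H = −Σ p log₂ p ≈ 2.5854 bits.
Huffman merges: 17/500+59/1000→93/1000; 93/1000+109/1000→101/500; 43/250+173/1000→69/200; 89/500+101/500→19/50; 11/40+69/200→31/50; 19/50+31/50→1. L = 66/25 ≈ 2.6400.
L − H = 2.6400 − 2.5854 = 0.055 bits.

0.055 bits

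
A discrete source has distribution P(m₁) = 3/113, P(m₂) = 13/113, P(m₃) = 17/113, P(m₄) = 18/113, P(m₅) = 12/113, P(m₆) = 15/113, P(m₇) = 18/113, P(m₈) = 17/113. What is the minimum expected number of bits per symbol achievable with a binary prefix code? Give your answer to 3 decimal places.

Repeatedly combine the two least-probable nodes; the expected code length is the sum of the merged weights.
merge 3/113 + 12/113 → 15/113
merge 13/113 + 15/113 → 28/113
merge 15/113 + 17/113 → 32/113
merge 17/113 + 18/113 → 35/113
merge 18/113 + 28/113 → 46/113
merge 32/113 + 35/113 → 67/113
merge 46/113 + 67/113 → 1
L = 15/113 + 28/113 + 32/113 + 35/113 + 46/113 + 67/113 + 1 = 336/113 ≈ 2.973 bits/symbol.

2.973 bits/symbol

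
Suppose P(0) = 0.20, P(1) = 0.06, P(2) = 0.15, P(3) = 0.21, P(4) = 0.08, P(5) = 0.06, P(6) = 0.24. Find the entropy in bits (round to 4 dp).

H = −Σ pᵢ log₂ pᵢ.
−0.20·log₂(0.20) = 0.4644
−0.06·log₂(0.06) = 0.2435
−0.15·log₂(0.15) = 0.4105
−0.21·log₂(0.21) = 0.4728
−0.08·log₂(0.08) = 0.2915
−0.06·log₂(0.06) = 0.2435
−0.24·log₂(0.24) = 0.4941
Sum ≈ 2.6205 → 2.6205 bits.

2.6205 bits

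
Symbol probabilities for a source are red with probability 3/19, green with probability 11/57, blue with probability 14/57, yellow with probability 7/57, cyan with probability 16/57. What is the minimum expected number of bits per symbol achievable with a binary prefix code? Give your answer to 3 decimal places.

2.281 bits/symbol

Repeatedly combine the two least-probable nodes; the expected code length is the sum of the merged weights.
merge 7/57 + 3/19 → 16/57
merge 11/57 + 14/57 → 25/57
merge 16/57 + 16/57 → 32/57
merge 25/57 + 32/57 → 1
L = 16/57 + 25/57 + 32/57 + 1 = 130/57 ≈ 2.281 bits/symbol.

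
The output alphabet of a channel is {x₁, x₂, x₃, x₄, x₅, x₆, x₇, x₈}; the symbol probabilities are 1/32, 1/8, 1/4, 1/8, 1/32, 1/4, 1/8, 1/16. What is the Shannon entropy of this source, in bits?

Each probability is a power of 1/2, so log₂(1/p) is an integer.
H = Σ p·log₂(1/p) = 1/32·5 + 1/8·3 + 1/4·2 + 1/8·3 + 1/32·5 + 1/4·2 + 1/8·3 + 1/16·4 = 2.6875 bits.

2.6875 bits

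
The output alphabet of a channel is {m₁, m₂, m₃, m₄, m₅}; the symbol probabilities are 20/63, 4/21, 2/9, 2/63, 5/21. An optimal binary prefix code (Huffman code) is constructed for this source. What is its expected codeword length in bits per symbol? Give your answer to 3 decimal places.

2.222 bits/symbol

Repeatedly combine the two least-probable nodes; the expected code length is the sum of the merged weights.
merge 2/63 + 4/21 → 2/9
merge 2/9 + 2/9 → 4/9
merge 5/21 + 20/63 → 5/9
merge 4/9 + 5/9 → 1
L = 2/9 + 4/9 + 5/9 + 1 = 20/9 ≈ 2.222 bits/symbol.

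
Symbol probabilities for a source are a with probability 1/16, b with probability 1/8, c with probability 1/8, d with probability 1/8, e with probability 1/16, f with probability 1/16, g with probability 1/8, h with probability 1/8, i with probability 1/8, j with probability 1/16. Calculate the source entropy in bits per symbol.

Each probability is a power of 1/2, so log₂(1/p) is an integer.
H = Σ p·log₂(1/p) = 1/16·4 + 1/8·3 + 1/8·3 + 1/8·3 + 1/16·4 + 1/16·4 + 1/8·3 + 1/8·3 + 1/8·3 + 1/16·4 = 3.25 bits.

3.25 bits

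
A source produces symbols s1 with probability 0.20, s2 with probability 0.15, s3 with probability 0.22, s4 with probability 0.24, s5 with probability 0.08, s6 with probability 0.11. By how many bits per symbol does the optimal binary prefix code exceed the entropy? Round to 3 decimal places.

0.039 bits

Entropy H = −Σ p log₂ p ≈ 2.4914 bits.
Huffman merges: 2/25+11/100→19/100; 3/20+19/100→17/50; 1/5+11/50→21/50; 6/25+17/50→29/50; 21/50+29/50→1. L = 253/100 ≈ 2.5300.
L − H = 2.5300 − 2.4914 = 0.039 bits.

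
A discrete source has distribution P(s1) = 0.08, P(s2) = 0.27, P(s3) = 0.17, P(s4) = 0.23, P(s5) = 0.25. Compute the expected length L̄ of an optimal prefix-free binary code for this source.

2.25 bits/symbol

Repeatedly combine the two least-probable nodes; the expected code length is the sum of the merged weights.
merge 2/25 + 17/100 → 1/4
merge 23/100 + 1/4 → 12/25
merge 1/4 + 27/100 → 13/25
merge 12/25 + 13/25 → 1
L = 1/4 + 12/25 + 13/25 + 1 = 9/4 = 2.25 bits/symbol.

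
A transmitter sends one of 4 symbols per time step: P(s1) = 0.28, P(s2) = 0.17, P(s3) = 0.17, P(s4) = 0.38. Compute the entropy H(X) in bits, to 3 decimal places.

H = −Σ pᵢ log₂ pᵢ.
−0.28·log₂(0.28) = 0.5142
−0.17·log₂(0.17) = 0.4346
−0.17·log₂(0.17) = 0.4346
−0.38·log₂(0.38) = 0.5305
Sum ≈ 1.9138 → 1.914 bits.

1.914 bits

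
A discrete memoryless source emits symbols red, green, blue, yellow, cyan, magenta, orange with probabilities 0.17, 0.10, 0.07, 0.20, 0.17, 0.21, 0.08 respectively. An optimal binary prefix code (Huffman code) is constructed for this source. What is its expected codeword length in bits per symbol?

Repeatedly combine the two least-probable nodes; the expected code length is the sum of the merged weights.
merge 7/100 + 2/25 → 3/20
merge 1/10 + 3/20 → 1/4
merge 17/100 + 17/100 → 17/50
merge 1/5 + 21/100 → 41/100
merge 1/4 + 17/50 → 59/100
merge 41/100 + 59/100 → 1
L = 3/20 + 1/4 + 17/50 + 41/100 + 59/100 + 1 = 137/50 = 2.74 bits/symbol.

2.74 bits/symbol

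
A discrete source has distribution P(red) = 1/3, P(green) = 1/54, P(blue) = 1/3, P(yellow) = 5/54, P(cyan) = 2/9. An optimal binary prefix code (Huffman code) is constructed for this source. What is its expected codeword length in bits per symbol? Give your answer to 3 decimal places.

Repeatedly combine the two least-probable nodes; the expected code length is the sum of the merged weights.
merge 1/54 + 5/54 → 1/9
merge 1/9 + 2/9 → 1/3
merge 1/3 + 1/3 → 2/3
merge 1/3 + 2/3 → 1
L = 1/9 + 1/3 + 2/3 + 1 = 19/9 ≈ 2.111 bits/symbol.

2.111 bits/symbol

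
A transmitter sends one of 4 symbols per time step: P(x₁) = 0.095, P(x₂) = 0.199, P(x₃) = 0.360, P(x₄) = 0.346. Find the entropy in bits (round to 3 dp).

1.847 bits

H = −Σ pᵢ log₂ pᵢ.
−0.095·log₂(0.095) = 0.3226
−0.199·log₂(0.199) = 0.4635
−0.360·log₂(0.360) = 0.5306
−0.346·log₂(0.346) = 0.5298
Sum ≈ 1.8465 → 1.847 bits.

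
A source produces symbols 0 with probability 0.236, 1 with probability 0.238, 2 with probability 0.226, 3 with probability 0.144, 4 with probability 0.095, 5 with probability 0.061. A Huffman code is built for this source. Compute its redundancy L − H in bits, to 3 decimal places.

Entropy H = −Σ p log₂ p ≈ 2.4408 bits.
Huffman merges: 61/1000+19/200→39/250; 18/125+39/250→3/10; 113/500+59/250→231/500; 119/500+3/10→269/500; 231/500+269/500→1. L = 307/125 ≈ 2.4560.
L − H = 2.4560 − 2.4408 = 0.015 bits.

0.015 bits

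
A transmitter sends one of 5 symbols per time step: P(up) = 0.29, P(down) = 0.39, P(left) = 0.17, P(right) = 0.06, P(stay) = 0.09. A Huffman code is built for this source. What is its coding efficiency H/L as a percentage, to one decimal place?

98.0%

Entropy H = −Σ p log₂ p ≈ 2.0385 bits.
Huffman merges: 3/50+9/100→3/20; 3/20+17/100→8/25; 29/100+8/25→61/100; 39/100+61/100→1. L = 52/25 ≈ 2.0800.
Efficiency = H/L = 2.0385/2.0800 = 98.0%.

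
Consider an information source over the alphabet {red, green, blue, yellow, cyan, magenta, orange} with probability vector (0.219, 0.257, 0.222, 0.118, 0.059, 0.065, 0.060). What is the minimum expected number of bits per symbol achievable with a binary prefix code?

Repeatedly combine the two least-probable nodes; the expected code length is the sum of the merged weights.
merge 59/1000 + 3/50 → 119/1000
merge 13/200 + 59/500 → 183/1000
merge 119/1000 + 183/1000 → 151/500
merge 219/1000 + 111/500 → 441/1000
merge 257/1000 + 151/500 → 559/1000
merge 441/1000 + 559/1000 → 1
L = 119/1000 + 183/1000 + 151/500 + 441/1000 + 559/1000 + 1 = 651/250 = 2.604 bits/symbol.

2.604 bits/symbol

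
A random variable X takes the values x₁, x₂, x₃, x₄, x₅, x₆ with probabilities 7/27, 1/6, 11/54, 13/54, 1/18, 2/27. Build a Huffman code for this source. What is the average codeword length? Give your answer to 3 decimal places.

Repeatedly combine the two least-probable nodes; the expected code length is the sum of the merged weights.
merge 1/18 + 2/27 → 7/54
merge 7/54 + 1/6 → 8/27
merge 11/54 + 13/54 → 4/9
merge 7/27 + 8/27 → 5/9
merge 4/9 + 5/9 → 1
L = 7/54 + 8/27 + 4/9 + 5/9 + 1 = 131/54 ≈ 2.426 bits/symbol.

2.426 bits/symbol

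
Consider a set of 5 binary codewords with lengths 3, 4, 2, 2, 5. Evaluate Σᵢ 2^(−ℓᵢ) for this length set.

With common denominator 2^5 = 32: Σ 2^(−ℓᵢ) = 4/32 + 2/32 + 8/32 + 8/32 + 1/32 = 23/32 = 0.71875.

0.71875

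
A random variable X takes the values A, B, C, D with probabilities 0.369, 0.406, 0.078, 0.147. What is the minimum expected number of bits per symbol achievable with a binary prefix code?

1.819 bits/symbol

Repeatedly combine the two least-probable nodes; the expected code length is the sum of the merged weights.
merge 39/500 + 147/1000 → 9/40
merge 9/40 + 369/1000 → 297/500
merge 203/500 + 297/500 → 1
L = 9/40 + 297/500 + 1 = 1819/1000 = 1.819 bits/symbol.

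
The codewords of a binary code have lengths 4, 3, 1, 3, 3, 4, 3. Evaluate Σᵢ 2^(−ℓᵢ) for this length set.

1.125

With common denominator 2^4 = 16: Σ 2^(−ℓᵢ) = 1/16 + 2/16 + 8/16 + 2/16 + 2/16 + 1/16 + 2/16 = 18/16 = 1.125.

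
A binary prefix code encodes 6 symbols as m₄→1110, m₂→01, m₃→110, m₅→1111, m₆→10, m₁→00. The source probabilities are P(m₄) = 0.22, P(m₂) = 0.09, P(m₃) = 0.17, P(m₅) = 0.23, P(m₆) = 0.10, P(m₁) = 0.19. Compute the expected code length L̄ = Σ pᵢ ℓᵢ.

L̄ = Σ pᵢ·ℓᵢ = 0.22·4 + 0.09·2 + 0.17·3 + 0.23·4 + 0.10·2 + 0.19·2 = 3.07 bits/symbol.

3.07 bits/symbol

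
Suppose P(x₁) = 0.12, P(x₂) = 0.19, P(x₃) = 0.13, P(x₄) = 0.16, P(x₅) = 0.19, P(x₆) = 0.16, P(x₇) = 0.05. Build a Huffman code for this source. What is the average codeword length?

2.79 bits/symbol

Repeatedly combine the two least-probable nodes; the expected code length is the sum of the merged weights.
merge 1/20 + 3/25 → 17/100
merge 13/100 + 4/25 → 29/100
merge 4/25 + 17/100 → 33/100
merge 19/100 + 19/100 → 19/50
merge 29/100 + 33/100 → 31/50
merge 19/50 + 31/50 → 1
L = 17/100 + 29/100 + 33/100 + 19/50 + 31/50 + 1 = 279/100 = 2.79 bits/symbol.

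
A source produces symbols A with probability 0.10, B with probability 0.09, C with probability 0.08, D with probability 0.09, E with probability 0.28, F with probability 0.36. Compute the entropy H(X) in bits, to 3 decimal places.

H = −Σ pᵢ log₂ pᵢ.
−0.10·log₂(0.10) = 0.3322
−0.09·log₂(0.09) = 0.3127
−0.08·log₂(0.08) = 0.2915
−0.09·log₂(0.09) = 0.3127
−0.28·log₂(0.28) = 0.5142
−0.36·log₂(0.36) = 0.5306
Sum ≈ 2.2938 → 2.294 bits.

2.294 bits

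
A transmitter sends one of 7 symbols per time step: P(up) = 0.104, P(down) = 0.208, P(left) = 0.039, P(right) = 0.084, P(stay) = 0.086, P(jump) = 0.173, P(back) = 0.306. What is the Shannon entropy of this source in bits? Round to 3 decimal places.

2.559 bits

H = −Σ pᵢ log₂ pᵢ.
−0.104·log₂(0.104) = 0.3396
−0.208·log₂(0.208) = 0.4712
−0.039·log₂(0.039) = 0.1825
−0.084·log₂(0.084) = 0.3002
−0.086·log₂(0.086) = 0.3044
−0.173·log₂(0.173) = 0.4379
−0.306·log₂(0.306) = 0.5228
Sum ≈ 2.5586 → 2.559 bits.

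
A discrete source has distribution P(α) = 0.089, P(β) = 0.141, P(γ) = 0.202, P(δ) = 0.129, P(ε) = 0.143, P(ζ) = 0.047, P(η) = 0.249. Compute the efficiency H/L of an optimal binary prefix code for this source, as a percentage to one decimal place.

99.2%

Entropy H = −Σ p log₂ p ≈ 2.6644 bits.
Huffman merges: 47/1000+89/1000→17/125; 129/1000+17/125→53/200; 141/1000+143/1000→71/250; 101/500+249/1000→451/1000; 53/200+71/250→549/1000; 451/1000+549/1000→1. L = 537/200 ≈ 2.6850.
Efficiency = H/L = 2.6644/2.6850 = 99.2%.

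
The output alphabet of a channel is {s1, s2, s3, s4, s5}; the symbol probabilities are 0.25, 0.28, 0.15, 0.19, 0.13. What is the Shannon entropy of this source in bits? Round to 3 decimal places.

2.263 bits

H = −Σ pᵢ log₂ pᵢ.
−0.25·log₂(0.25) = 0.5000
−0.28·log₂(0.28) = 0.5142
−0.15·log₂(0.15) = 0.4105
−0.19·log₂(0.19) = 0.4552
−0.13·log₂(0.13) = 0.3826
Sum ≈ 2.2626 → 2.263 bits.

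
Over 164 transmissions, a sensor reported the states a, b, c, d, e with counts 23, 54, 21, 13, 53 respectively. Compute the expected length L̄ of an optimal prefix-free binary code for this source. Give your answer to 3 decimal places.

2.207 bits/symbol

Probabilities are the counts divided by 164.
Repeatedly combine the two least-probable nodes; the expected code length is the sum of the merged weights.
merge 13/164 + 21/164 → 17/82
merge 23/164 + 17/82 → 57/164
merge 53/164 + 27/82 → 107/164
merge 57/164 + 107/164 → 1
L = 17/82 + 57/164 + 107/164 + 1 = 181/82 ≈ 2.207 bits/symbol.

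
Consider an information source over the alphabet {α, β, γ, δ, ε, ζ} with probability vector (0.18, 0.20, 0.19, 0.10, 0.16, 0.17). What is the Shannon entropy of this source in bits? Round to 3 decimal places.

H = −Σ pᵢ log₂ pᵢ.
−0.18·log₂(0.18) = 0.4453
−0.20·log₂(0.20) = 0.4644
−0.19·log₂(0.19) = 0.4552
−0.10·log₂(0.10) = 0.3322
−0.16·log₂(0.16) = 0.4230
−0.17·log₂(0.17) = 0.4346
Sum ≈ 2.5547 → 2.555 bits.

2.555 bits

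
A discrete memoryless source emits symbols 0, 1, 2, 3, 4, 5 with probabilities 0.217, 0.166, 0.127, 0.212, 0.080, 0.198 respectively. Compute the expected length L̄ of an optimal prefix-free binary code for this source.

2.571 bits/symbol

Repeatedly combine the two least-probable nodes; the expected code length is the sum of the merged weights.
merge 2/25 + 127/1000 → 207/1000
merge 83/500 + 99/500 → 91/250
merge 207/1000 + 53/250 → 419/1000
merge 217/1000 + 91/250 → 581/1000
merge 419/1000 + 581/1000 → 1
L = 207/1000 + 91/250 + 419/1000 + 581/1000 + 1 = 2571/1000 = 2.571 bits/symbol.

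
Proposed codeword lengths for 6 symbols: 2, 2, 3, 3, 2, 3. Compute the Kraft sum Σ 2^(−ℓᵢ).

1.125

With common denominator 2^3 = 8: Σ 2^(−ℓᵢ) = 2/8 + 2/8 + 1/8 + 1/8 + 2/8 + 1/8 = 9/8 = 1.125.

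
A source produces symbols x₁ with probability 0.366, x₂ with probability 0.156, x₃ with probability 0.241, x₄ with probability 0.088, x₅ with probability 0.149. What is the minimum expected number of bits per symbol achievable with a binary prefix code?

Repeatedly combine the two least-probable nodes; the expected code length is the sum of the merged weights.
merge 11/125 + 149/1000 → 237/1000
merge 39/250 + 237/1000 → 393/1000
merge 241/1000 + 183/500 → 607/1000
merge 393/1000 + 607/1000 → 1
L = 237/1000 + 393/1000 + 607/1000 + 1 = 2237/1000 = 2.237 bits/symbol.

2.237 bits/symbol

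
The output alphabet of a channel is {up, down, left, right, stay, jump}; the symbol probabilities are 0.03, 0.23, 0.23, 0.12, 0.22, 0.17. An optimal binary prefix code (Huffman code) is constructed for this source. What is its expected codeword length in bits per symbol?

2.47 bits/symbol

Repeatedly combine the two least-probable nodes; the expected code length is the sum of the merged weights.
merge 3/100 + 3/25 → 3/20
merge 3/20 + 17/100 → 8/25
merge 11/50 + 23/100 → 9/20
merge 23/100 + 8/25 → 11/20
merge 9/20 + 11/20 → 1
L = 3/20 + 8/25 + 9/20 + 11/20 + 1 = 247/100 = 2.47 bits/symbol.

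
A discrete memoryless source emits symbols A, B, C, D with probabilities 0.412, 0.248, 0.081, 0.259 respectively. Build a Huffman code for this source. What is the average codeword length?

1.917 bits/symbol

Repeatedly combine the two least-probable nodes; the expected code length is the sum of the merged weights.
merge 81/1000 + 31/125 → 329/1000
merge 259/1000 + 329/1000 → 147/250
merge 103/250 + 147/250 → 1
L = 329/1000 + 147/250 + 1 = 1917/1000 = 1.917 bits/symbol.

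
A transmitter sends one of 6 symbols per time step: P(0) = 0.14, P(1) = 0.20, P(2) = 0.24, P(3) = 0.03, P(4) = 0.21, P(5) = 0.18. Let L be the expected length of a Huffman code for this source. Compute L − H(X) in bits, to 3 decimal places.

Entropy H = −Σ p log₂ p ≈ 2.4255 bits.
Huffman merges: 3/100+7/50→17/100; 17/100+9/50→7/20; 1/5+21/100→41/100; 6/25+7/20→59/100; 41/100+59/100→1. L = 63/25 ≈ 2.5200.
L − H = 2.5200 − 2.4255 = 0.094 bits.

0.094 bits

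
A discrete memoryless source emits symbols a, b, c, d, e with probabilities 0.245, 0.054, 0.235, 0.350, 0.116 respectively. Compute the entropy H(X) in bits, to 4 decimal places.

2.1061 bits

H = −Σ pᵢ log₂ pᵢ.
−0.245·log₂(0.245) = 0.4971
−0.054·log₂(0.054) = 0.2274
−0.235·log₂(0.235) = 0.4910
−0.350·log₂(0.350) = 0.5301
−0.116·log₂(0.116) = 0.3605
Sum ≈ 2.1061 → 2.1061 bits.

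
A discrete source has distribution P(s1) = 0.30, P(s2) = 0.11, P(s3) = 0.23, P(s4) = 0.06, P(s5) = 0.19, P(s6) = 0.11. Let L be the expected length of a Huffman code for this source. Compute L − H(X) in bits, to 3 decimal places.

Entropy H = −Σ p log₂ p ≈ 2.4081 bits.
Huffman merges: 3/50+11/100→17/100; 11/100+17/100→7/25; 19/100+23/100→21/50; 7/25+3/10→29/50; 21/50+29/50→1. L = 49/20 ≈ 2.4500.
L − H = 2.4500 − 2.4081 = 0.042 bits.

0.042 bits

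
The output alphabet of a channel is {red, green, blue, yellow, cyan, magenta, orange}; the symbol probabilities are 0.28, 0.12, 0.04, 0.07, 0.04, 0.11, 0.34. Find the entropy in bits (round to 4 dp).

2.4008 bits

H = −Σ pᵢ log₂ pᵢ.
−0.28·log₂(0.28) = 0.5142
−0.12·log₂(0.12) = 0.3671
−0.04·log₂(0.04) = 0.1858
−0.07·log₂(0.07) = 0.2686
−0.04·log₂(0.04) = 0.1858
−0.11·log₂(0.11) = 0.3503
−0.34·log₂(0.34) = 0.5292
Sum ≈ 2.4008 → 2.4008 bits.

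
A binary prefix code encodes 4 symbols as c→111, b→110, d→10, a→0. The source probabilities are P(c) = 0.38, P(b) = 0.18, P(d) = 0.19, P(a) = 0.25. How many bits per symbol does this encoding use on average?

L̄ = Σ pᵢ·ℓᵢ = 0.38·3 + 0.18·3 + 0.19·2 + 0.25·1 = 2.31 bits/symbol.

2.31 bits/symbol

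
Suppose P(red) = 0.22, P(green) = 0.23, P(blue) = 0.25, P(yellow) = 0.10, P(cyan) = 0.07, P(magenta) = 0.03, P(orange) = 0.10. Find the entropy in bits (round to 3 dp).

H = −Σ pᵢ log₂ pᵢ.
−0.22·log₂(0.22) = 0.4806
−0.23·log₂(0.23) = 0.4877
−0.25·log₂(0.25) = 0.5000
−0.10·log₂(0.10) = 0.3322
−0.07·log₂(0.07) = 0.2686
−0.03·log₂(0.03) = 0.1518
−0.10·log₂(0.10) = 0.3322
Sum ≈ 2.5529 → 2.553 bits.

2.553 bits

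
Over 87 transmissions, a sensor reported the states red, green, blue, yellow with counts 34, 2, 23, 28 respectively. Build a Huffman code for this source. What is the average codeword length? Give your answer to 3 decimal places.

Probabilities are the counts divided by 87.
Repeatedly combine the two least-probable nodes; the expected code length is the sum of the merged weights.
merge 2/87 + 23/87 → 25/87
merge 25/87 + 28/87 → 53/87
merge 34/87 + 53/87 → 1
L = 25/87 + 53/87 + 1 = 55/29 ≈ 1.897 bits/symbol.

1.897 bits/symbol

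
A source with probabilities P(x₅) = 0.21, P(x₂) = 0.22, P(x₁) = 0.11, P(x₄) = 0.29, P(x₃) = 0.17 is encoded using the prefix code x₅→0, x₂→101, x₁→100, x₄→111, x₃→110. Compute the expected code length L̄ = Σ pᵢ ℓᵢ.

L̄ = Σ pᵢ·ℓᵢ = 0.21·1 + 0.22·3 + 0.11·3 + 0.29·3 + 0.17·3 = 2.58 bits/symbol.

2.58 bits/symbol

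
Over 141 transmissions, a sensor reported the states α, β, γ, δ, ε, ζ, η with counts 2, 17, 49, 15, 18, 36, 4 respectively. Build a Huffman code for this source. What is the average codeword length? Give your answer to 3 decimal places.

Probabilities are the counts divided by 141.
Repeatedly combine the two least-probable nodes; the expected code length is the sum of the merged weights.
merge 2/141 + 4/141 → 2/47
merge 2/47 + 5/47 → 7/47
merge 17/141 + 6/47 → 35/141
merge 7/47 + 35/141 → 56/141
merge 12/47 + 49/141 → 85/141
merge 56/141 + 85/141 → 1
L = 2/47 + 7/47 + 35/141 + 56/141 + 85/141 + 1 = 344/141 ≈ 2.440 bits/symbol.

2.440 bits/symbol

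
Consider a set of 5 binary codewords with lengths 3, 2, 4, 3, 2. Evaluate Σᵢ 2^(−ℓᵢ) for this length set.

With common denominator 2^4 = 16: Σ 2^(−ℓᵢ) = 2/16 + 4/16 + 1/16 + 2/16 + 4/16 = 13/16 = 0.8125.

0.8125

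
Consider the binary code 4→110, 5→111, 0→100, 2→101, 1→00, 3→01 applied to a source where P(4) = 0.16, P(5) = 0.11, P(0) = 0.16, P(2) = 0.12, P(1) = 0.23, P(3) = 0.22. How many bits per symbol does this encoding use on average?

2.55 bits/symbol

L̄ = Σ pᵢ·ℓᵢ = 0.16·3 + 0.11·3 + 0.16·3 + 0.12·3 + 0.23·2 + 0.22·2 = 2.55 bits/symbol.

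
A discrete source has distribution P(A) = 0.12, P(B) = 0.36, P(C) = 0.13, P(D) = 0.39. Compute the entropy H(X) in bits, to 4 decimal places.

1.8101 bits

H = −Σ pᵢ log₂ pᵢ.
−0.12·log₂(0.12) = 0.3671
−0.36·log₂(0.36) = 0.5306
−0.13·log₂(0.13) = 0.3826
−0.39·log₂(0.39) = 0.5298
Sum ≈ 1.8101 → 1.8101 bits.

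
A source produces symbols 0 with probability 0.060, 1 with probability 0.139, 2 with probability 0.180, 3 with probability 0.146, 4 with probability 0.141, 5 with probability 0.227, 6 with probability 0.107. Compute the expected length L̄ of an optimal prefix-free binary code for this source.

2.76 bits/symbol

Repeatedly combine the two least-probable nodes; the expected code length is the sum of the merged weights.
merge 3/50 + 107/1000 → 167/1000
merge 139/1000 + 141/1000 → 7/25
merge 73/500 + 167/1000 → 313/1000
merge 9/50 + 227/1000 → 407/1000
merge 7/25 + 313/1000 → 593/1000
merge 407/1000 + 593/1000 → 1
L = 167/1000 + 7/25 + 313/1000 + 407/1000 + 593/1000 + 1 = 69/25 = 2.76 bits/symbol.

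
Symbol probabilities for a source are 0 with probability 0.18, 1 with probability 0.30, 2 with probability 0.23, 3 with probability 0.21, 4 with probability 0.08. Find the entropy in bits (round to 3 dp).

2.218 bits

H = −Σ pᵢ log₂ pᵢ.
−0.18·log₂(0.18) = 0.4453
−0.30·log₂(0.30) = 0.5211
−0.23·log₂(0.23) = 0.4877
−0.21·log₂(0.21) = 0.4728
−0.08·log₂(0.08) = 0.2915
Sum ≈ 2.2184 → 2.218 bits.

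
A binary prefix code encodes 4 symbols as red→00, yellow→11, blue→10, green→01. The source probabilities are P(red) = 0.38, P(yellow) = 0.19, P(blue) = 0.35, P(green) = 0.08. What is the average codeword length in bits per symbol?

2 bits/symbol

L̄ = Σ pᵢ·ℓᵢ = 0.38·2 + 0.19·2 + 0.35·2 + 0.08·2 = 2 bits/symbol.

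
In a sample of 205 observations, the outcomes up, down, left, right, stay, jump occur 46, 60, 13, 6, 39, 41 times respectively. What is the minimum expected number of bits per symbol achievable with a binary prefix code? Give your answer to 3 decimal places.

Probabilities are the counts divided by 205.
Repeatedly combine the two least-probable nodes; the expected code length is the sum of the merged weights.
merge 6/205 + 13/205 → 19/205
merge 19/205 + 39/205 → 58/205
merge 1/5 + 46/205 → 87/205
merge 58/205 + 12/41 → 118/205
merge 87/205 + 118/205 → 1
L = 19/205 + 58/205 + 87/205 + 118/205 + 1 = 487/205 ≈ 2.376 bits/symbol.

2.376 bits/symbol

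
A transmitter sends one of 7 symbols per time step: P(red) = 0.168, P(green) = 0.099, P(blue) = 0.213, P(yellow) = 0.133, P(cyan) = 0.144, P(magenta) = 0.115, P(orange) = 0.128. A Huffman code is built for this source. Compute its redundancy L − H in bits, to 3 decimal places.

0.021 bits

Entropy H = −Σ p log₂ p ≈ 2.7660 bits.
Huffman merges: 99/1000+23/200→107/500; 16/125+133/1000→261/1000; 18/125+21/125→39/125; 213/1000+107/500→427/1000; 261/1000+39/125→573/1000; 427/1000+573/1000→1. L = 2787/1000 ≈ 2.7870.
L − H = 2.7870 − 2.7660 = 0.021 bits.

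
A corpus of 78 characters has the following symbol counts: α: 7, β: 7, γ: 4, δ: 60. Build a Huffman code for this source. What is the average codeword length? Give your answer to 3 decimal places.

Probabilities are the counts divided by 78.
Repeatedly combine the two least-probable nodes; the expected code length is the sum of the merged weights.
merge 2/39 + 7/78 → 11/78
merge 7/78 + 11/78 → 3/13
merge 3/13 + 10/13 → 1
L = 11/78 + 3/13 + 1 = 107/78 ≈ 1.372 bits/symbol.

1.372 bits/symbol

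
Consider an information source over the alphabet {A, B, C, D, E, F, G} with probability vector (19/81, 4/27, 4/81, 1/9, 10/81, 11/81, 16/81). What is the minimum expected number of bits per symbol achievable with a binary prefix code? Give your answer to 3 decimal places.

2.728 bits/symbol

Repeatedly combine the two least-probable nodes; the expected code length is the sum of the merged weights.
merge 4/81 + 1/9 → 13/81
merge 10/81 + 11/81 → 7/27
merge 4/27 + 13/81 → 25/81
merge 16/81 + 19/81 → 35/81
merge 7/27 + 25/81 → 46/81
merge 35/81 + 46/81 → 1
L = 13/81 + 7/27 + 25/81 + 35/81 + 46/81 + 1 = 221/81 ≈ 2.728 bits/symbol.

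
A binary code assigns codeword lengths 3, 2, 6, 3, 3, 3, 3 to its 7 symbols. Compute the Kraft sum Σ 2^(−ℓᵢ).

0.890625

With common denominator 2^6 = 64: Σ 2^(−ℓᵢ) = 8/64 + 16/64 + 1/64 + 8/64 + 8/64 + 8/64 + 8/64 = 57/64 = 0.890625.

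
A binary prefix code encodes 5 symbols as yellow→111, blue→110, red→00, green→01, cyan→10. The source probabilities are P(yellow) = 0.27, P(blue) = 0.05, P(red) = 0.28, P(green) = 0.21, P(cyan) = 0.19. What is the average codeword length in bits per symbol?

L̄ = Σ pᵢ·ℓᵢ = 0.27·3 + 0.05·3 + 0.28·2 + 0.21·2 + 0.19·2 = 2.32 bits/symbol.

2.32 bits/symbol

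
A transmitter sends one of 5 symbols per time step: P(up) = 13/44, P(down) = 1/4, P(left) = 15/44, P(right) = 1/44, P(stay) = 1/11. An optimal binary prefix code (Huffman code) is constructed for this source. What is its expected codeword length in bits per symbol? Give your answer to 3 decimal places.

2.114 bits/symbol

Repeatedly combine the two least-probable nodes; the expected code length is the sum of the merged weights.
merge 1/44 + 1/11 → 5/44
merge 5/44 + 1/4 → 4/11
merge 13/44 + 15/44 → 7/11
merge 4/11 + 7/11 → 1
L = 5/44 + 4/11 + 7/11 + 1 = 93/44 ≈ 2.114 bits/symbol.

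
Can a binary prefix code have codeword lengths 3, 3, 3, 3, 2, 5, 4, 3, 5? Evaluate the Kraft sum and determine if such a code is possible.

1; yes

With common denominator 2^5 = 32: Σ 2^(−ℓᵢ) = 4/32 + 4/32 + 4/32 + 4/32 + 8/32 + 1/32 + 2/32 + 4/32 + 1/32 = 32/32 = 1.
Kraft's inequality requires Σ ≤ 1; here Σ = 1 ≤ 1, so such a prefix code exists.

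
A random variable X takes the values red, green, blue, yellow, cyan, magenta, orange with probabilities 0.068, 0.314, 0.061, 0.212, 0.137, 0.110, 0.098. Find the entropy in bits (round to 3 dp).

2.581 bits

H = −Σ pᵢ log₂ pᵢ.
−0.068·log₂(0.068) = 0.2637
−0.314·log₂(0.314) = 0.5247
−0.061·log₂(0.061) = 0.2461
−0.212·log₂(0.212) = 0.4744
−0.137·log₂(0.137) = 0.3929
−0.110·log₂(0.110) = 0.3503
−0.098·log₂(0.098) = 0.3284
Sum ≈ 2.5806 → 2.581 bits.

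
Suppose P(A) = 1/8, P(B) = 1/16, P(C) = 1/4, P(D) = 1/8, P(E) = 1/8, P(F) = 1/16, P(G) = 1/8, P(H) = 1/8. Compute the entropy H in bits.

2.875 bits

Each probability is a power of 1/2, so log₂(1/p) is an integer.
H = Σ p·log₂(1/p) = 1/8·3 + 1/16·4 + 1/4·2 + 1/8·3 + 1/8·3 + 1/16·4 + 1/8·3 + 1/8·3 = 2.875 bits.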